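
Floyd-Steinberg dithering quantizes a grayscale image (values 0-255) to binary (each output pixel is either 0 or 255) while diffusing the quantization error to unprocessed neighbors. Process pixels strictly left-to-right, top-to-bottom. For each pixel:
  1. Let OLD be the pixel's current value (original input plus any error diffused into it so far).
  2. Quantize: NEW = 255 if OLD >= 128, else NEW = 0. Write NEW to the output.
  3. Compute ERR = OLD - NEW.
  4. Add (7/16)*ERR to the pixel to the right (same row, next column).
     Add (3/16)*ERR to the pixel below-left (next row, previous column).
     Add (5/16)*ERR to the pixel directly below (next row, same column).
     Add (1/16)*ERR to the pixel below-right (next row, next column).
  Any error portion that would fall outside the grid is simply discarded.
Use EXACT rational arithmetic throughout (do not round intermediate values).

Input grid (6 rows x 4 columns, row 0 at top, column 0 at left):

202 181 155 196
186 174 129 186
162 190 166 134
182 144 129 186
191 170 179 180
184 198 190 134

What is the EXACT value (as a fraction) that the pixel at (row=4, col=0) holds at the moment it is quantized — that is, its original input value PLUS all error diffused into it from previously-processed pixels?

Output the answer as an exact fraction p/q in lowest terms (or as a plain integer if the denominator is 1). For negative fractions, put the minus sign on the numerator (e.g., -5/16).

(0,0): OLD=202 → NEW=255, ERR=-53
(0,1): OLD=2525/16 → NEW=255, ERR=-1555/16
(0,2): OLD=28795/256 → NEW=0, ERR=28795/256
(0,3): OLD=1004381/4096 → NEW=255, ERR=-40099/4096
(1,0): OLD=38711/256 → NEW=255, ERR=-26569/256
(1,1): OLD=237569/2048 → NEW=0, ERR=237569/2048
(1,2): OLD=13565333/65536 → NEW=255, ERR=-3146347/65536
(1,3): OLD=177174307/1048576 → NEW=255, ERR=-90212573/1048576
(2,0): OLD=4958363/32768 → NEW=255, ERR=-3397477/32768
(2,1): OLD=173435097/1048576 → NEW=255, ERR=-93951783/1048576
(2,2): OLD=215830653/2097152 → NEW=0, ERR=215830653/2097152
(2,3): OLD=5004299625/33554432 → NEW=255, ERR=-3552080535/33554432
(3,0): OLD=2228001643/16777216 → NEW=255, ERR=-2050188437/16777216
(3,1): OLD=20227671413/268435456 → NEW=0, ERR=20227671413/268435456
(3,2): OLD=724474509707/4294967296 → NEW=255, ERR=-370742150773/4294967296
(3,3): OLD=8355317252429/68719476736 → NEW=0, ERR=8355317252429/68719476736
(4,0): OLD=717006692815/4294967296 → NEW=255, ERR=-378209967665/4294967296
Target (4,0): original=191, with diffused error = 717006692815/4294967296

Answer: 717006692815/4294967296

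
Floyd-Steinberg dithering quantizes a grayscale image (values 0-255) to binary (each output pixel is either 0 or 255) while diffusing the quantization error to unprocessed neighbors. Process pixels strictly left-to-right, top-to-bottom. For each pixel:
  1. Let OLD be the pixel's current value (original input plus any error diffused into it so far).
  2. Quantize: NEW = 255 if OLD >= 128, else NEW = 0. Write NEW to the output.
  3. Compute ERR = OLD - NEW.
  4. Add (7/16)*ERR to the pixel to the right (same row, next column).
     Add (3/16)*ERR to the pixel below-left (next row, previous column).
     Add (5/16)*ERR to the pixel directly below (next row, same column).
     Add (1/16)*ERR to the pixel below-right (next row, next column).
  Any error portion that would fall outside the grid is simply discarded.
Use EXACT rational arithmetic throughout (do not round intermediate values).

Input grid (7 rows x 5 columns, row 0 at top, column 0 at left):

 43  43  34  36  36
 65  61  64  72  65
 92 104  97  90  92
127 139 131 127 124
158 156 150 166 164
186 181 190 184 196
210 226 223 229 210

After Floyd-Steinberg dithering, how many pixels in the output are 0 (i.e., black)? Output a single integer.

(0,0): OLD=43 → NEW=0, ERR=43
(0,1): OLD=989/16 → NEW=0, ERR=989/16
(0,2): OLD=15627/256 → NEW=0, ERR=15627/256
(0,3): OLD=256845/4096 → NEW=0, ERR=256845/4096
(0,4): OLD=4157211/65536 → NEW=0, ERR=4157211/65536
(1,0): OLD=23047/256 → NEW=0, ERR=23047/256
(1,1): OLD=274097/2048 → NEW=255, ERR=-248143/2048
(1,2): OLD=2994181/65536 → NEW=0, ERR=2994181/65536
(1,3): OLD=33369121/262144 → NEW=0, ERR=33369121/262144
(1,4): OLD=605795907/4194304 → NEW=255, ERR=-463751613/4194304
(2,0): OLD=3192107/32768 → NEW=0, ERR=3192107/32768
(2,1): OLD=128921097/1048576 → NEW=0, ERR=128921097/1048576
(2,2): OLD=3042752347/16777216 → NEW=255, ERR=-1235437733/16777216
(2,3): OLD=21390736609/268435456 → NEW=0, ERR=21390736609/268435456
(2,4): OLD=430641611239/4294967296 → NEW=0, ERR=430641611239/4294967296
(3,0): OLD=3028206843/16777216 → NEW=255, ERR=-1249983237/16777216
(3,1): OLD=18402189535/134217728 → NEW=255, ERR=-15823331105/134217728
(3,2): OLD=339455072325/4294967296 → NEW=0, ERR=339455072325/4294967296
(3,3): OLD=1723808844317/8589934592 → NEW=255, ERR=-466624476643/8589934592
(3,4): OLD=18766978577905/137438953472 → NEW=255, ERR=-16279954557455/137438953472
(4,0): OLD=241833093589/2147483648 → NEW=0, ERR=241833093589/2147483648
(4,1): OLD=12272538212565/68719476736 → NEW=255, ERR=-5250928355115/68719476736
(4,2): OLD=136026118501403/1099511627776 → NEW=0, ERR=136026118501403/1099511627776
(4,3): OLD=3270027636967637/17592186044416 → NEW=255, ERR=-1215979804358443/17592186044416
(4,4): OLD=26275219705102419/281474976710656 → NEW=0, ERR=26275219705102419/281474976710656
(5,0): OLD=227449672675231/1099511627776 → NEW=255, ERR=-52925792407649/1099511627776
(5,1): OLD=1462763879099165/8796093022208 → NEW=255, ERR=-780239841563875/8796093022208
(5,2): OLD=48446800201257861/281474976710656 → NEW=255, ERR=-23329318859959419/281474976710656
(5,3): OLD=170431765129861579/1125899906842624 → NEW=255, ERR=-116672711115007541/1125899906842624
(5,4): OLD=3161794816676524105/18014398509481984 → NEW=255, ERR=-1431876803241381815/18014398509481984
(6,0): OLD=25097121333621295/140737488355328 → NEW=255, ERR=-10790938196987345/140737488355328
(6,1): OLD=658365046941452865/4503599627370496 → NEW=255, ERR=-490052858038023615/4503599627370496
(6,2): OLD=8972572623134216411/72057594037927936 → NEW=0, ERR=8972572623134216411/72057594037927936
(6,3): OLD=266336938093058866217/1152921504606846976 → NEW=255, ERR=-27658045581687112663/1152921504606846976
(6,4): OLD=3102536503188186147935/18446744073709551616 → NEW=255, ERR=-1601383235607749514145/18446744073709551616
Output grid:
  Row 0: .....  (5 black, running=5)
  Row 1: .#..#  (3 black, running=8)
  Row 2: ..#..  (4 black, running=12)
  Row 3: ##.##  (1 black, running=13)
  Row 4: .#.#.  (3 black, running=16)
  Row 5: #####  (0 black, running=16)
  Row 6: ##.##  (1 black, running=17)

Answer: 17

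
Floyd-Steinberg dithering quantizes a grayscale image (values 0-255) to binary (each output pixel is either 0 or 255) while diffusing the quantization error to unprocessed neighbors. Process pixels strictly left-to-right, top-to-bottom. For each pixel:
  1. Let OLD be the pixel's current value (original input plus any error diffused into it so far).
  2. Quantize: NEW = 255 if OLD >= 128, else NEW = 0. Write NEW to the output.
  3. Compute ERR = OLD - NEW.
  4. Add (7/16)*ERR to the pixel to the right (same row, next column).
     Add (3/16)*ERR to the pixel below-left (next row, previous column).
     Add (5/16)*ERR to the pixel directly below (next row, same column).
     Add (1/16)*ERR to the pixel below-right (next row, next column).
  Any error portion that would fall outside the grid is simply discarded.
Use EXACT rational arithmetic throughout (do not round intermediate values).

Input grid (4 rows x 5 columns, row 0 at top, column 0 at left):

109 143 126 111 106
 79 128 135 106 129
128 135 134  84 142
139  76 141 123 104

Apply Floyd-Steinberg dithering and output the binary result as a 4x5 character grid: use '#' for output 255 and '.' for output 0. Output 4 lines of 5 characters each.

(0,0): OLD=109 → NEW=0, ERR=109
(0,1): OLD=3051/16 → NEW=255, ERR=-1029/16
(0,2): OLD=25053/256 → NEW=0, ERR=25053/256
(0,3): OLD=630027/4096 → NEW=255, ERR=-414453/4096
(0,4): OLD=4045645/65536 → NEW=0, ERR=4045645/65536
(1,0): OLD=25857/256 → NEW=0, ERR=25857/256
(1,1): OLD=363015/2048 → NEW=255, ERR=-159225/2048
(1,2): OLD=7115667/65536 → NEW=0, ERR=7115667/65536
(1,3): OLD=36588247/262144 → NEW=255, ERR=-30258473/262144
(1,4): OLD=383643813/4194304 → NEW=0, ERR=383643813/4194304
(2,0): OLD=4750909/32768 → NEW=255, ERR=-3604931/32768
(2,1): OLD=93579119/1048576 → NEW=0, ERR=93579119/1048576
(2,2): OLD=3027829261/16777216 → NEW=255, ERR=-1250360819/16777216
(2,3): OLD=10538677719/268435456 → NEW=0, ERR=10538677719/268435456
(2,4): OLD=775437443873/4294967296 → NEW=255, ERR=-319779216607/4294967296
(3,0): OLD=2035981421/16777216 → NEW=0, ERR=2035981421/16777216
(3,1): OLD=18271243497/134217728 → NEW=255, ERR=-15954277143/134217728
(3,2): OLD=337773930835/4294967296 → NEW=0, ERR=337773930835/4294967296
(3,3): OLD=1297572169051/8589934592 → NEW=255, ERR=-892861151909/8589934592
(3,4): OLD=5183068618663/137438953472 → NEW=0, ERR=5183068618663/137438953472
Row 0: .#.#.
Row 1: .#.#.
Row 2: #.#.#
Row 3: .#.#.

Answer: .#.#.
.#.#.
#.#.#
.#.#.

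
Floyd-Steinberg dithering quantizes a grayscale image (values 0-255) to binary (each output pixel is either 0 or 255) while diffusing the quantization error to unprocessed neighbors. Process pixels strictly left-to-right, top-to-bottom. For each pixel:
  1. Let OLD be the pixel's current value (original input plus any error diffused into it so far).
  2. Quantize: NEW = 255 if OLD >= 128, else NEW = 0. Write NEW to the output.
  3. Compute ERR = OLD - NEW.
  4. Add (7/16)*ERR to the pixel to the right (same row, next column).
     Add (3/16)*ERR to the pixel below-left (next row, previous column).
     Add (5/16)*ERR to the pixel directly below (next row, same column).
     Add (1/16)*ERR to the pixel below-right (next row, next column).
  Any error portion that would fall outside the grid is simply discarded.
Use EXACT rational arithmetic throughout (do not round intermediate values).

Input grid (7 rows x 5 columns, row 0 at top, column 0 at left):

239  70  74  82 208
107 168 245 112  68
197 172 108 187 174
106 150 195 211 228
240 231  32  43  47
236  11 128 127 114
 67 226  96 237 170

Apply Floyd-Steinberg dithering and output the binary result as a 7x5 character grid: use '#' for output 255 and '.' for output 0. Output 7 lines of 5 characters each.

Answer: #...#
.###.
##.##
.####
##...
#..#.
.#.##

Derivation:
(0,0): OLD=239 → NEW=255, ERR=-16
(0,1): OLD=63 → NEW=0, ERR=63
(0,2): OLD=1625/16 → NEW=0, ERR=1625/16
(0,3): OLD=32367/256 → NEW=0, ERR=32367/256
(0,4): OLD=1078537/4096 → NEW=255, ERR=34057/4096
(1,0): OLD=1821/16 → NEW=0, ERR=1821/16
(1,1): OLD=32707/128 → NEW=255, ERR=67/128
(1,2): OLD=1247687/4096 → NEW=255, ERR=203207/4096
(1,3): OLD=2967503/16384 → NEW=255, ERR=-1210417/16384
(1,4): OLD=12105501/262144 → NEW=0, ERR=12105501/262144
(2,0): OLD=476497/2048 → NEW=255, ERR=-45743/2048
(2,1): OLD=11718307/65536 → NEW=255, ERR=-4993373/65536
(2,2): OLD=80058457/1048576 → NEW=0, ERR=80058457/1048576
(2,3): OLD=3507702155/16777216 → NEW=255, ERR=-770487925/16777216
(2,4): OLD=43948647181/268435456 → NEW=255, ERR=-24502394099/268435456
(3,0): OLD=88850057/1048576 → NEW=0, ERR=88850057/1048576
(3,1): OLD=1477908957/8388608 → NEW=255, ERR=-661186083/8388608
(3,2): OLD=45903218055/268435456 → NEW=255, ERR=-22547823225/268435456
(3,3): OLD=79219010697/536870912 → NEW=255, ERR=-57683071863/536870912
(3,4): OLD=1285044029345/8589934592 → NEW=255, ERR=-905389291615/8589934592
(4,0): OLD=33782698751/134217728 → NEW=255, ERR=-442821889/134217728
(4,1): OLD=835250310567/4294967296 → NEW=255, ERR=-259966349913/4294967296
(4,2): OLD=-3147488051047/68719476736 → NEW=0, ERR=-3147488051047/68719476736
(4,3): OLD=-39172168099641/1099511627776 → NEW=0, ERR=-39172168099641/1099511627776
(4,4): OLD=-144956510418959/17592186044416 → NEW=0, ERR=-144956510418959/17592186044416
(5,0): OLD=15367045957717/68719476736 → NEW=255, ERR=-2156420609963/68719476736
(5,1): OLD=-16733406658777/549755813888 → NEW=0, ERR=-16733406658777/549755813888
(5,2): OLD=1581665186501959/17592186044416 → NEW=0, ERR=1581665186501959/17592186044416
(5,3): OLD=10611144606867709/70368744177664 → NEW=255, ERR=-7332885158436611/70368744177664
(5,4): OLD=71616244304246655/1125899906842624 → NEW=0, ERR=71616244304246655/1125899906842624
(6,0): OLD=452881188113085/8796093022208 → NEW=0, ERR=452881188113085/8796093022208
(6,1): OLD=71469288188142475/281474976710656 → NEW=255, ERR=-306830873074805/281474976710656
(6,2): OLD=460168836925667545/4503599627370496 → NEW=0, ERR=460168836925667545/4503599627370496
(6,3): OLD=19216609614164339491/72057594037927936 → NEW=255, ERR=841923134492715811/72057594037927936
(6,4): OLD=217298441499732836533/1152921504606846976 → NEW=255, ERR=-76696542175013142347/1152921504606846976
Row 0: #...#
Row 1: .###.
Row 2: ##.##
Row 3: .####
Row 4: ##...
Row 5: #..#.
Row 6: .#.##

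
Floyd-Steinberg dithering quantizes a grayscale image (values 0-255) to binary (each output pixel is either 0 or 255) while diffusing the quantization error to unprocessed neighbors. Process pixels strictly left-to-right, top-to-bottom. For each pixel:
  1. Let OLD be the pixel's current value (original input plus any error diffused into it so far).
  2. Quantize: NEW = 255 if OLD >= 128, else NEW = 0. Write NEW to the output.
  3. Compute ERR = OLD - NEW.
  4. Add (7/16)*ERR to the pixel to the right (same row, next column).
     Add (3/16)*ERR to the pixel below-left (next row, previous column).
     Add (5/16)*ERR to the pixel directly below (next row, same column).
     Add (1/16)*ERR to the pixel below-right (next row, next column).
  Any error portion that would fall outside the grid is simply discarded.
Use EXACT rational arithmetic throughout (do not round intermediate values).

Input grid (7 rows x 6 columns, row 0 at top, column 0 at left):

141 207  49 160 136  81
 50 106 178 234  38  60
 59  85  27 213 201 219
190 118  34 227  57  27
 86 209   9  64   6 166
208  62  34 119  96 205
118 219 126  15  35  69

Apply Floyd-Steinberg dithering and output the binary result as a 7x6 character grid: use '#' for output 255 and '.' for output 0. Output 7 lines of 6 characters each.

(0,0): OLD=141 → NEW=255, ERR=-114
(0,1): OLD=1257/8 → NEW=255, ERR=-783/8
(0,2): OLD=791/128 → NEW=0, ERR=791/128
(0,3): OLD=333217/2048 → NEW=255, ERR=-189023/2048
(0,4): OLD=3133287/32768 → NEW=0, ERR=3133287/32768
(0,5): OLD=64400337/524288 → NEW=0, ERR=64400337/524288
(1,0): OLD=-509/128 → NEW=0, ERR=-509/128
(1,1): OLD=69333/1024 → NEW=0, ERR=69333/1024
(1,2): OLD=6099129/32768 → NEW=255, ERR=-2256711/32768
(1,3): OLD=25341733/131072 → NEW=255, ERR=-8081627/131072
(1,4): OLD=487955631/8388608 → NEW=0, ERR=487955631/8388608
(1,5): OLD=17422901529/134217728 → NEW=255, ERR=-16802619111/134217728
(2,0): OLD=1154295/16384 → NEW=0, ERR=1154295/16384
(2,1): OLD=64917453/524288 → NEW=0, ERR=64917453/524288
(2,2): OLD=438896679/8388608 → NEW=0, ERR=438896679/8388608
(2,3): OLD=14980340527/67108864 → NEW=255, ERR=-2132419793/67108864
(2,4): OLD=382143343245/2147483648 → NEW=255, ERR=-165464986995/2147483648
(2,5): OLD=5147234906283/34359738368 → NEW=255, ERR=-3614498377557/34359738368
(3,0): OLD=1973275079/8388608 → NEW=255, ERR=-165819961/8388608
(3,1): OLD=10889018747/67108864 → NEW=255, ERR=-6223741573/67108864
(3,2): OLD=6204536385/536870912 → NEW=0, ERR=6204536385/536870912
(3,3): OLD=7248163050275/34359738368 → NEW=255, ERR=-1513570233565/34359738368
(3,4): OLD=-2215701634813/274877906944 → NEW=0, ERR=-2215701634813/274877906944
(3,5): OLD=-62522109081523/4398046511104 → NEW=0, ERR=-62522109081523/4398046511104
(4,0): OLD=67037773705/1073741824 → NEW=0, ERR=67037773705/1073741824
(4,1): OLD=3577960012853/17179869184 → NEW=255, ERR=-802906629067/17179869184
(4,2): OLD=-12034705224817/549755813888 → NEW=0, ERR=-12034705224817/549755813888
(4,3): OLD=350680633611755/8796093022208 → NEW=0, ERR=350680633611755/8796093022208
(4,4): OLD=2182070469562395/140737488355328 → NEW=0, ERR=2182070469562395/140737488355328
(4,5): OLD=377935285668619997/2251799813685248 → NEW=255, ERR=-196273666821118243/2251799813685248
(5,0): OLD=60128906653551/274877906944 → NEW=255, ERR=-9964959617169/274877906944
(5,1): OLD=275602496548319/8796093022208 → NEW=0, ERR=275602496548319/8796093022208
(5,2): OLD=3196234684343493/70368744177664 → NEW=0, ERR=3196234684343493/70368744177664
(5,3): OLD=344231240969427847/2251799813685248 → NEW=255, ERR=-229977711520310393/2251799813685248
(5,4): OLD=190554926560576791/4503599627370496 → NEW=0, ERR=190554926560576791/4503599627370496
(5,5): OLD=14212780850514078627/72057594037927936 → NEW=255, ERR=-4161905629157545053/72057594037927936
(6,0): OLD=15839437576826621/140737488355328 → NEW=0, ERR=15839437576826621/140737488355328
(6,1): OLD=640143770740791609/2251799813685248 → NEW=255, ERR=65934818251053369/2251799813685248
(6,2): OLD=1223297701549307729/9007199254740992 → NEW=255, ERR=-1073538108409645231/9007199254740992
(6,3): OLD=-8400145569176458547/144115188075855872 → NEW=0, ERR=-8400145569176458547/144115188075855872
(6,4): OLD=12702267275691229581/2305843009213693952 → NEW=0, ERR=12702267275691229581/2305843009213693952
(6,5): OLD=2066225774835564838587/36893488147419103232 → NEW=0, ERR=2066225774835564838587/36893488147419103232
Row 0: ##.#..
Row 1: ..##.#
Row 2: ...###
Row 3: ##.#..
Row 4: .#...#
Row 5: #..#.#
Row 6: .##...

Answer: ##.#..
..##.#
...###
##.#..
.#...#
#..#.#
.##...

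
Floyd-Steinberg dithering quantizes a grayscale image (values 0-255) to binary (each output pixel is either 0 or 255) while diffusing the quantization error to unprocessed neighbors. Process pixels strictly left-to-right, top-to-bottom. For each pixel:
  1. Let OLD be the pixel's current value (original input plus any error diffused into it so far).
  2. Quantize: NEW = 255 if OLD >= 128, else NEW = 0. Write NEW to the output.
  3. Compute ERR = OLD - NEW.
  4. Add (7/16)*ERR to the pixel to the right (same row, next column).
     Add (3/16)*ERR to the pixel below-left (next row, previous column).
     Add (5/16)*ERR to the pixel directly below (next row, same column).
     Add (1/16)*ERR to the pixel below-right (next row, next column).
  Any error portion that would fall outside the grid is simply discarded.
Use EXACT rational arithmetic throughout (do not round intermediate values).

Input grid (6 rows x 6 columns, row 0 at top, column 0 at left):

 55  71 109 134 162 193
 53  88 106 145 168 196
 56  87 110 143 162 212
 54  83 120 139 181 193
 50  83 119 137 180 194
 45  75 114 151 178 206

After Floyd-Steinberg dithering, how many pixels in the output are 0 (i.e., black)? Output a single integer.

(0,0): OLD=55 → NEW=0, ERR=55
(0,1): OLD=1521/16 → NEW=0, ERR=1521/16
(0,2): OLD=38551/256 → NEW=255, ERR=-26729/256
(0,3): OLD=361761/4096 → NEW=0, ERR=361761/4096
(0,4): OLD=13149159/65536 → NEW=255, ERR=-3562521/65536
(0,5): OLD=177437521/1048576 → NEW=255, ERR=-89949359/1048576
(1,0): OLD=22531/256 → NEW=0, ERR=22531/256
(1,1): OLD=286869/2048 → NEW=255, ERR=-235371/2048
(1,2): OLD=2987961/65536 → NEW=0, ERR=2987961/65536
(1,3): OLD=46092485/262144 → NEW=255, ERR=-20754235/262144
(1,4): OLD=1775214767/16777216 → NEW=0, ERR=1775214767/16777216
(1,5): OLD=56931898649/268435456 → NEW=255, ERR=-11519142631/268435456
(2,0): OLD=2030135/32768 → NEW=0, ERR=2030135/32768
(2,1): OLD=96720461/1048576 → NEW=0, ERR=96720461/1048576
(2,2): OLD=2392013095/16777216 → NEW=255, ERR=-1886176985/16777216
(2,3): OLD=12316119215/134217728 → NEW=0, ERR=12316119215/134217728
(2,4): OLD=954417787789/4294967296 → NEW=255, ERR=-140798872691/4294967296
(2,5): OLD=13115860529067/68719476736 → NEW=255, ERR=-4407606038613/68719476736
(3,0): OLD=1520952647/16777216 → NEW=0, ERR=1520952647/16777216
(3,1): OLD=18022673211/134217728 → NEW=255, ERR=-16202847429/134217728
(3,2): OLD=59079801505/1073741824 → NEW=0, ERR=59079801505/1073741824
(3,3): OLD=12271562856611/68719476736 → NEW=255, ERR=-5251903711069/68719476736
(3,4): OLD=72033701878467/549755813888 → NEW=255, ERR=-68154030662973/549755813888
(3,5): OLD=1026241241396365/8796093022208 → NEW=0, ERR=1026241241396365/8796093022208
(4,0): OLD=119603745993/2147483648 → NEW=0, ERR=119603745993/2147483648
(4,1): OLD=2942017460021/34359738368 → NEW=0, ERR=2942017460021/34359738368
(4,2): OLD=166884095610383/1099511627776 → NEW=255, ERR=-113491369472497/1099511627776
(4,3): OLD=847111137655275/17592186044416 → NEW=0, ERR=847111137655275/17592186044416
(4,4): OLD=50503588963773851/281474976710656 → NEW=255, ERR=-21272530097443429/281474976710656
(4,5): OLD=854094351951748445/4503599627370496 → NEW=255, ERR=-294323553027728035/4503599627370496
(5,0): OLD=43133363684463/549755813888 → NEW=0, ERR=43133363684463/549755813888
(5,1): OLD=2114766848047967/17592186044416 → NEW=0, ERR=2114766848047967/17592186044416
(5,2): OLD=20929926038023685/140737488355328 → NEW=255, ERR=-14958133492584955/140737488355328
(5,3): OLD=445527184971888007/4503599627370496 → NEW=0, ERR=445527184971888007/4503599627370496
(5,4): OLD=1697128677239435079/9007199254740992 → NEW=255, ERR=-599707132719517881/9007199254740992
(5,5): OLD=21865822321194214387/144115188075855872 → NEW=255, ERR=-14883550638149032973/144115188075855872
Output grid:
  Row 0: ..#.##  (3 black, running=3)
  Row 1: .#.#.#  (3 black, running=6)
  Row 2: ..#.##  (3 black, running=9)
  Row 3: .#.##.  (3 black, running=12)
  Row 4: ..#.##  (3 black, running=15)
  Row 5: ..#.##  (3 black, running=18)

Answer: 18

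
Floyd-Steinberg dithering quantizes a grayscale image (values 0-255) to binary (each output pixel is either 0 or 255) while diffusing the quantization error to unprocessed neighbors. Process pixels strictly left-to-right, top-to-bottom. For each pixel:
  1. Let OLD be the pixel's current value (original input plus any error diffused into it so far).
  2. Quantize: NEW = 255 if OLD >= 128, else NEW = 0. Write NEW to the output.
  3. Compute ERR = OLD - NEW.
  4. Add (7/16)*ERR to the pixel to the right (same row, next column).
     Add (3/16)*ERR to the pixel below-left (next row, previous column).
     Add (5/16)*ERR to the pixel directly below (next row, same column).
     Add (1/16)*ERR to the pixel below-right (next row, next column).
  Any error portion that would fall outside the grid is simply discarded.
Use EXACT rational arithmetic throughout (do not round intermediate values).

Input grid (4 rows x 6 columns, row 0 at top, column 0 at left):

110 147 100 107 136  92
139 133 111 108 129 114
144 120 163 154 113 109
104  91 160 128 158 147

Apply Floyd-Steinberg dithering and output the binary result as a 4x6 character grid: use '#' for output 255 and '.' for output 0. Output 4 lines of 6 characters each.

Answer: .#.#.#
#.#.#.
#.#.#.
..#.##

Derivation:
(0,0): OLD=110 → NEW=0, ERR=110
(0,1): OLD=1561/8 → NEW=255, ERR=-479/8
(0,2): OLD=9447/128 → NEW=0, ERR=9447/128
(0,3): OLD=285265/2048 → NEW=255, ERR=-236975/2048
(0,4): OLD=2797623/32768 → NEW=0, ERR=2797623/32768
(0,5): OLD=67817857/524288 → NEW=255, ERR=-65875583/524288
(1,0): OLD=20755/128 → NEW=255, ERR=-11885/128
(1,1): OLD=96645/1024 → NEW=0, ERR=96645/1024
(1,2): OLD=4912489/32768 → NEW=255, ERR=-3443351/32768
(1,3): OLD=6093237/131072 → NEW=0, ERR=6093237/131072
(1,4): OLD=1218258559/8388608 → NEW=255, ERR=-920836481/8388608
(1,5): OLD=4301110473/134217728 → NEW=0, ERR=4301110473/134217728
(2,0): OLD=2173831/16384 → NEW=255, ERR=-2004089/16384
(2,1): OLD=36947901/524288 → NEW=0, ERR=36947901/524288
(2,2): OLD=1473111415/8388608 → NEW=255, ERR=-665983625/8388608
(2,3): OLD=7156736639/67108864 → NEW=0, ERR=7156736639/67108864
(2,4): OLD=288335852797/2147483648 → NEW=255, ERR=-259272477443/2147483648
(2,5): OLD=2038658838715/34359738368 → NEW=0, ERR=2038658838715/34359738368
(3,0): OLD=662604695/8388608 → NEW=0, ERR=662604695/8388608
(3,1): OLD=8391916875/67108864 → NEW=0, ERR=8391916875/67108864
(3,2): OLD=115051153105/536870912 → NEW=255, ERR=-21850929455/536870912
(3,3): OLD=3982989108275/34359738368 → NEW=0, ERR=3982989108275/34359738368
(3,4): OLD=51890384916051/274877906944 → NEW=255, ERR=-18203481354669/274877906944
(3,5): OLD=567447944085501/4398046511104 → NEW=255, ERR=-554053916246019/4398046511104
Row 0: .#.#.#
Row 1: #.#.#.
Row 2: #.#.#.
Row 3: ..#.##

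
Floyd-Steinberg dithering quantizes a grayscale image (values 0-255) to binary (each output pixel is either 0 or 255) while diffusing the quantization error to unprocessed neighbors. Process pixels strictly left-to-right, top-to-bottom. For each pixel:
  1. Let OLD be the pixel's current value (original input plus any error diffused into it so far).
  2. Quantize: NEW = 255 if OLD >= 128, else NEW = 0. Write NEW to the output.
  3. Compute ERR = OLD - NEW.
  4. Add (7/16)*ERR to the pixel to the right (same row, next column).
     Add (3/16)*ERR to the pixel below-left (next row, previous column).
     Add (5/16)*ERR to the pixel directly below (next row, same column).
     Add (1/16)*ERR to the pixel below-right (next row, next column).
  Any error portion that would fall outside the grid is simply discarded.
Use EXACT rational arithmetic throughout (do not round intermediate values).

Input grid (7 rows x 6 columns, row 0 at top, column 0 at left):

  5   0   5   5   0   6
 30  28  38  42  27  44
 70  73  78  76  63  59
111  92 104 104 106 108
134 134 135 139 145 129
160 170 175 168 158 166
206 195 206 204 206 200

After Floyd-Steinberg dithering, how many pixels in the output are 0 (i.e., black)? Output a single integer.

Answer: 25

Derivation:
(0,0): OLD=5 → NEW=0, ERR=5
(0,1): OLD=35/16 → NEW=0, ERR=35/16
(0,2): OLD=1525/256 → NEW=0, ERR=1525/256
(0,3): OLD=31155/4096 → NEW=0, ERR=31155/4096
(0,4): OLD=218085/65536 → NEW=0, ERR=218085/65536
(0,5): OLD=7818051/1048576 → NEW=0, ERR=7818051/1048576
(1,0): OLD=8185/256 → NEW=0, ERR=8185/256
(1,1): OLD=90319/2048 → NEW=0, ERR=90319/2048
(1,2): OLD=3979259/65536 → NEW=0, ERR=3979259/65536
(1,3): OLD=18858015/262144 → NEW=0, ERR=18858015/262144
(1,4): OLD=1029885885/16777216 → NEW=0, ERR=1029885885/16777216
(1,5): OLD=19701635099/268435456 → NEW=0, ERR=19701635099/268435456
(2,0): OLD=2892117/32768 → NEW=0, ERR=2892117/32768
(2,1): OLD=145519863/1048576 → NEW=255, ERR=-121867017/1048576
(2,2): OLD=1046433957/16777216 → NEW=0, ERR=1046433957/16777216
(2,3): OLD=18934522557/134217728 → NEW=255, ERR=-15290998083/134217728
(2,4): OLD=217315349943/4294967296 → NEW=0, ERR=217315349943/4294967296
(2,5): OLD=7415438171505/68719476736 → NEW=0, ERR=7415438171505/68719476736
(3,0): OLD=1959408645/16777216 → NEW=0, ERR=1959408645/16777216
(3,1): OLD=16641313441/134217728 → NEW=0, ERR=16641313441/134217728
(3,2): OLD=160106439667/1073741824 → NEW=255, ERR=-113697725453/1073741824
(3,3): OLD=2436562717401/68719476736 → NEW=0, ERR=2436562717401/68719476736
(3,4): OLD=82703361528761/549755813888 → NEW=255, ERR=-57484371012679/549755813888
(3,5): OLD=872021340962615/8796093022208 → NEW=0, ERR=872021340962615/8796093022208
(4,0): OLD=416063094955/2147483648 → NEW=255, ERR=-131545235285/2147483648
(4,1): OLD=4583311323439/34359738368 → NEW=255, ERR=-4178421960401/34359738368
(4,2): OLD=69382930793181/1099511627776 → NEW=0, ERR=69382930793181/1099511627776
(4,3): OLD=2664586696178225/17592186044416 → NEW=255, ERR=-1821420745147855/17592186044416
(4,4): OLD=24722315146411841/281474976710656 → NEW=0, ERR=24722315146411841/281474976710656
(4,5): OLD=864111974551203623/4503599627370496 → NEW=255, ERR=-284305930428272857/4503599627370496
(5,0): OLD=64902045518077/549755813888 → NEW=0, ERR=64902045518077/549755813888
(5,1): OLD=3371550383053261/17592186044416 → NEW=255, ERR=-1114457058272819/17592186044416
(5,2): OLD=19701970850370335/140737488355328 → NEW=255, ERR=-16186088680238305/140737488355328
(5,3): OLD=476214811985368517/4503599627370496 → NEW=0, ERR=476214811985368517/4503599627370496
(5,4): OLD=1922148406445058917/9007199254740992 → NEW=255, ERR=-374687403513894043/9007199254740992
(5,5): OLD=19248364176397266793/144115188075855872 → NEW=255, ERR=-17501008782945980567/144115188075855872
(6,0): OLD=65024801310468999/281474976710656 → NEW=255, ERR=-6751317750748281/281474976710656
(6,1): OLD=677899453644008827/4503599627370496 → NEW=255, ERR=-470518451335467653/4503599627370496
(6,2): OLD=2525951113166254083/18014398509481984 → NEW=255, ERR=-2067720506751651837/18014398509481984
(6,3): OLD=49529305655241135959/288230376151711744 → NEW=255, ERR=-23969440263445358761/288230376151711744
(6,4): OLD=647742948659089051703/4611686018427387904 → NEW=255, ERR=-528236986039894863817/4611686018427387904
(6,5): OLD=8067735000817906605345/73786976294838206464 → NEW=0, ERR=8067735000817906605345/73786976294838206464
Output grid:
  Row 0: ......  (6 black, running=6)
  Row 1: ......  (6 black, running=12)
  Row 2: .#.#..  (4 black, running=16)
  Row 3: ..#.#.  (4 black, running=20)
  Row 4: ##.#.#  (2 black, running=22)
  Row 5: .##.##  (2 black, running=24)
  Row 6: #####.  (1 black, running=25)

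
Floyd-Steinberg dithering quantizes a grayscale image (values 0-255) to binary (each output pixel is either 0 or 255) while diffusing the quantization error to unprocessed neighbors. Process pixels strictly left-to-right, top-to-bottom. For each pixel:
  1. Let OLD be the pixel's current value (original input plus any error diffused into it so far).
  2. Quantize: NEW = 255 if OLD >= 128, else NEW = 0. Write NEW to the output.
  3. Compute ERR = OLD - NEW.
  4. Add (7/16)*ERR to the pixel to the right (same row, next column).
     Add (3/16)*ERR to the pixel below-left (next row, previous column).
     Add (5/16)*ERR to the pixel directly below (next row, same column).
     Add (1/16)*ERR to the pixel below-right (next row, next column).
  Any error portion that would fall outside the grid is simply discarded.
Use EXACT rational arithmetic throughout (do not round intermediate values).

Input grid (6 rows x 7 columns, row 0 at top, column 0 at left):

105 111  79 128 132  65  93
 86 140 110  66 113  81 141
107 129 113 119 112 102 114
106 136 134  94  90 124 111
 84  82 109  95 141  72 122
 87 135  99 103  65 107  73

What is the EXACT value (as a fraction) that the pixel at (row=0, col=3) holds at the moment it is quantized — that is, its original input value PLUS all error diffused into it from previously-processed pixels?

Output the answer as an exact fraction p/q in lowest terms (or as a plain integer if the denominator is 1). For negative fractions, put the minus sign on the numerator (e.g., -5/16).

(0,0): OLD=105 → NEW=0, ERR=105
(0,1): OLD=2511/16 → NEW=255, ERR=-1569/16
(0,2): OLD=9241/256 → NEW=0, ERR=9241/256
(0,3): OLD=588975/4096 → NEW=255, ERR=-455505/4096
Target (0,3): original=128, with diffused error = 588975/4096

Answer: 588975/4096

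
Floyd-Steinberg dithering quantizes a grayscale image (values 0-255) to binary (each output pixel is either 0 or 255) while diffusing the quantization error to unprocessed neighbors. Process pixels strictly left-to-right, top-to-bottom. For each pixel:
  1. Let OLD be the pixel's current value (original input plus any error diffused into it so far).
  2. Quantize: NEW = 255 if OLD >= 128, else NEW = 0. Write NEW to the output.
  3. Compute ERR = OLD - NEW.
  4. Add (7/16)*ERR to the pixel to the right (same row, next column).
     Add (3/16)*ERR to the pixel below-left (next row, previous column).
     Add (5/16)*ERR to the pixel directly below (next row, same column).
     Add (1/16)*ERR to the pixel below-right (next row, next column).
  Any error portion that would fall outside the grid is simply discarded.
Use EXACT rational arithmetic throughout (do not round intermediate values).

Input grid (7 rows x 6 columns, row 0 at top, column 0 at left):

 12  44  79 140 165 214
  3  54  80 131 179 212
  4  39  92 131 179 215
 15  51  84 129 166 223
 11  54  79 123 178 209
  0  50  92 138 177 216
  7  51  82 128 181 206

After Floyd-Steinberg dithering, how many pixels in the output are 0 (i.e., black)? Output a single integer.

(0,0): OLD=12 → NEW=0, ERR=12
(0,1): OLD=197/4 → NEW=0, ERR=197/4
(0,2): OLD=6435/64 → NEW=0, ERR=6435/64
(0,3): OLD=188405/1024 → NEW=255, ERR=-72715/1024
(0,4): OLD=2194355/16384 → NEW=255, ERR=-1983565/16384
(0,5): OLD=42213861/262144 → NEW=255, ERR=-24632859/262144
(1,0): OLD=1023/64 → NEW=0, ERR=1023/64
(1,1): OLD=49145/512 → NEW=0, ERR=49145/512
(1,2): OLD=2345837/16384 → NEW=255, ERR=-1832083/16384
(1,3): OLD=2848937/65536 → NEW=0, ERR=2848937/65536
(1,4): OLD=579351835/4194304 → NEW=255, ERR=-490195685/4194304
(1,5): OLD=8317288013/67108864 → NEW=0, ERR=8317288013/67108864
(2,0): OLD=221123/8192 → NEW=0, ERR=221123/8192
(2,1): OLD=15948177/262144 → NEW=0, ERR=15948177/262144
(2,2): OLD=410296051/4194304 → NEW=0, ERR=410296051/4194304
(2,3): OLD=5317696539/33554432 → NEW=255, ERR=-3238683621/33554432
(2,4): OLD=135511736529/1073741824 → NEW=0, ERR=135511736529/1073741824
(2,5): OLD=5182146975943/17179869184 → NEW=255, ERR=801280334023/17179869184
(3,0): OLD=146138771/4194304 → NEW=0, ERR=146138771/4194304
(3,1): OLD=3532740375/33554432 → NEW=0, ERR=3532740375/33554432
(3,2): OLD=39281748533/268435456 → NEW=255, ERR=-29169292747/268435456
(3,3): OLD=1392844547103/17179869184 → NEW=0, ERR=1392844547103/17179869184
(3,4): OLD=33483109146431/137438953472 → NEW=255, ERR=-1563823988929/137438953472
(3,5): OLD=528832133702225/2199023255552 → NEW=255, ERR=-31918796463535/2199023255552
(4,0): OLD=22349351997/536870912 → NEW=0, ERR=22349351997/536870912
(4,1): OLD=746611168153/8589934592 → NEW=0, ERR=746611168153/8589934592
(4,2): OLD=28821034036987/274877906944 → NEW=0, ERR=28821034036987/274877906944
(4,3): OLD=814882223186439/4398046511104 → NEW=255, ERR=-306619637145081/4398046511104
(4,4): OLD=10294142590657143/70368744177664 → NEW=255, ERR=-7649887174647177/70368744177664
(4,5): OLD=175856184991080929/1125899906842624 → NEW=255, ERR=-111248291253788191/1125899906842624
(5,0): OLD=4027781664219/137438953472 → NEW=0, ERR=4027781664219/137438953472
(5,1): OLD=493655026092171/4398046511104 → NEW=0, ERR=493655026092171/4398046511104
(5,2): OLD=5848799188304169/35184372088832 → NEW=255, ERR=-3123215694347991/35184372088832
(5,3): OLD=71548119641330899/1125899906842624 → NEW=0, ERR=71548119641330899/1125899906842624
(5,4): OLD=333144362353168499/2251799813685248 → NEW=255, ERR=-241064590136569741/2251799813685248
(5,5): OLD=4737488723013637327/36028797018963968 → NEW=255, ERR=-4449854516822174513/36028797018963968
(6,0): OLD=2617991353795201/70368744177664 → NEW=0, ERR=2617991353795201/70368744177664
(6,1): OLD=98562166858906093/1125899906842624 → NEW=0, ERR=98562166858906093/1125899906842624
(6,2): OLD=502105345074443813/4503599627370496 → NEW=0, ERR=502105345074443813/4503599627370496
(6,3): OLD=12322912695506539185/72057594037927936 → NEW=255, ERR=-6051773784165084495/72057594037927936
(6,4): OLD=105625993978944683089/1152921504606846976 → NEW=0, ERR=105625993978944683089/1152921504606846976
(6,5): OLD=3704009444195308785047/18446744073709551616 → NEW=255, ERR=-999910294600626877033/18446744073709551616
Output grid:
  Row 0: ...###  (3 black, running=3)
  Row 1: ..#.#.  (4 black, running=7)
  Row 2: ...#.#  (4 black, running=11)
  Row 3: ..#.##  (3 black, running=14)
  Row 4: ...###  (3 black, running=17)
  Row 5: ..#.##  (3 black, running=20)
  Row 6: ...#.#  (4 black, running=24)

Answer: 24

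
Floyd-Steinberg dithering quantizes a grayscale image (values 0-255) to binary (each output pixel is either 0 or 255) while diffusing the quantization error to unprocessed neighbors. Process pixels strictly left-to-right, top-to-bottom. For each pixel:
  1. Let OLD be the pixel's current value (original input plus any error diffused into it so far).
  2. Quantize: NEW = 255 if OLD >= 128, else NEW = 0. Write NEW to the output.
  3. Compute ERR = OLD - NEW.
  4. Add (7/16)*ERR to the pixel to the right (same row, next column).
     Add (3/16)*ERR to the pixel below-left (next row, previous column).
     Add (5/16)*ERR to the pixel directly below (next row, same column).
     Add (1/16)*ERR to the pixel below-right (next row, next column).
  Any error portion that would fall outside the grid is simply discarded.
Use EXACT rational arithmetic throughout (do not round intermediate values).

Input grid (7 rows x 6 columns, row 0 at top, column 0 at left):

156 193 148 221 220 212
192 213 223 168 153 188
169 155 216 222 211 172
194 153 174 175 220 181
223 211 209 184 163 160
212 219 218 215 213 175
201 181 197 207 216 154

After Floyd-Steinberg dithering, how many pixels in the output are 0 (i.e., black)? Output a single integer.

(0,0): OLD=156 → NEW=255, ERR=-99
(0,1): OLD=2395/16 → NEW=255, ERR=-1685/16
(0,2): OLD=26093/256 → NEW=0, ERR=26093/256
(0,3): OLD=1087867/4096 → NEW=255, ERR=43387/4096
(0,4): OLD=14721629/65536 → NEW=255, ERR=-1990051/65536
(0,5): OLD=208367755/1048576 → NEW=255, ERR=-59019125/1048576
(1,0): OLD=36177/256 → NEW=255, ERR=-29103/256
(1,1): OLD=293431/2048 → NEW=255, ERR=-228809/2048
(1,2): OLD=13197443/65536 → NEW=255, ERR=-3514237/65536
(1,3): OLD=38935431/262144 → NEW=255, ERR=-27911289/262144
(1,4): OLD=1460243573/16777216 → NEW=0, ERR=1460243573/16777216
(1,5): OLD=55456587683/268435456 → NEW=255, ERR=-12994453597/268435456
(2,0): OLD=3687245/32768 → NEW=0, ERR=3687245/32768
(2,1): OLD=159548191/1048576 → NEW=255, ERR=-107838689/1048576
(2,2): OLD=2135783197/16777216 → NEW=0, ERR=2135783197/16777216
(2,3): OLD=34546313589/134217728 → NEW=255, ERR=320792949/134217728
(2,4): OLD=959984165855/4294967296 → NEW=255, ERR=-135232494625/4294967296
(2,5): OLD=10207388603145/68719476736 → NEW=255, ERR=-7316077964535/68719476736
(3,0): OLD=3521223037/16777216 → NEW=255, ERR=-756967043/16777216
(3,1): OLD=17719989689/134217728 → NEW=255, ERR=-16505530951/134217728
(3,2): OLD=165356896315/1073741824 → NEW=255, ERR=-108447268805/1073741824
(3,3): OLD=9181774788657/68719476736 → NEW=255, ERR=-8341691779023/68719476736
(3,4): OLD=75449064091921/549755813888 → NEW=255, ERR=-64738668449519/549755813888
(3,5): OLD=828969279979615/8796093022208 → NEW=0, ERR=828969279979615/8796093022208
(4,0): OLD=399093578931/2147483648 → NEW=255, ERR=-148514751309/2147483648
(4,1): OLD=4142283666071/34359738368 → NEW=0, ERR=4142283666071/34359738368
(4,2): OLD=219610868328597/1099511627776 → NEW=255, ERR=-60764596754283/1099511627776
(4,3): OLD=1644792698617289/17592186044416 → NEW=0, ERR=1644792698617289/17592186044416
(4,4): OLD=49874125726682713/281474976710656 → NEW=255, ERR=-21901993334534567/281474976710656
(4,5): OLD=666750873588122063/4503599627370496 → NEW=255, ERR=-481667031391354417/4503599627370496
(5,0): OLD=117093903437749/549755813888 → NEW=255, ERR=-23093829103691/549755813888
(5,1): OLD=3933807179913733/17592186044416 → NEW=255, ERR=-552200261412347/17592186044416
(5,2): OLD=29845101342787079/140737488355328 → NEW=255, ERR=-6042958187821561/140737488355328
(5,3): OLD=933994204371837757/4503599627370496 → NEW=255, ERR=-214423700607638723/4503599627370496
(5,4): OLD=1383900999466797085/9007199254740992 → NEW=255, ERR=-912934810492155875/9007199254740992
(5,5): OLD=13312080139211036161/144115188075855872 → NEW=0, ERR=13312080139211036161/144115188075855872
(6,0): OLD=51224856878014255/281474976710656 → NEW=255, ERR=-20551262183203025/281474976710656
(6,1): OLD=579034886730631683/4503599627370496 → NEW=255, ERR=-569383018248844797/4503599627370496
(6,2): OLD=2114539304733490763/18014398509481984 → NEW=0, ERR=2114539304733490763/18014398509481984
(6,3): OLD=63925881473391896831/288230376151711744 → NEW=255, ERR=-9572864445294597889/288230376151711744
(6,4): OLD=849193923180886000735/4611686018427387904 → NEW=255, ERR=-326786011518097914785/4611686018427387904
(6,5): OLD=10738202468080180369721/73786976294838206464 → NEW=255, ERR=-8077476487103562278599/73786976294838206464
Output grid:
  Row 0: ##.###  (1 black, running=1)
  Row 1: ####.#  (1 black, running=2)
  Row 2: .#.###  (2 black, running=4)
  Row 3: #####.  (1 black, running=5)
  Row 4: #.#.##  (2 black, running=7)
  Row 5: #####.  (1 black, running=8)
  Row 6: ##.###  (1 black, running=9)

Answer: 9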